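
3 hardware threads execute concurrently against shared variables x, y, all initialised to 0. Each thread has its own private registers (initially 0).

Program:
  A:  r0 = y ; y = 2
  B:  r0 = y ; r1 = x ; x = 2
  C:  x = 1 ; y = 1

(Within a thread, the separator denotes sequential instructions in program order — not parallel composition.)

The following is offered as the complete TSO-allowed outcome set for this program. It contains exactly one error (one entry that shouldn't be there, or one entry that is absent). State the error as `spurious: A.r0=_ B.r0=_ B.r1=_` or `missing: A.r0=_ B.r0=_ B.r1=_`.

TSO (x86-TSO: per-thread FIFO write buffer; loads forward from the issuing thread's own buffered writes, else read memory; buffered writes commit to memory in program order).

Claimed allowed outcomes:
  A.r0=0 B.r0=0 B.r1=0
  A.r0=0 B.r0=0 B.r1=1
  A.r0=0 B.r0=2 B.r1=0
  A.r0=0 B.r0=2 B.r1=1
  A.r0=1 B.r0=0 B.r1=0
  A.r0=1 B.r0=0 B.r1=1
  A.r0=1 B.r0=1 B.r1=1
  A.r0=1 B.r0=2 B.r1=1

missing: A.r0=0 B.r0=1 B.r1=1

outcome vector order: (A.r0,B.r0,B.r1)
TSO (9): 0/0/0; 0/0/1; 0/1/1; 0/2/0; 0/2/1; 1/0/0; 1/0/1; 1/1/1; 1/2/1
TSO∖claimed = {0/1/1}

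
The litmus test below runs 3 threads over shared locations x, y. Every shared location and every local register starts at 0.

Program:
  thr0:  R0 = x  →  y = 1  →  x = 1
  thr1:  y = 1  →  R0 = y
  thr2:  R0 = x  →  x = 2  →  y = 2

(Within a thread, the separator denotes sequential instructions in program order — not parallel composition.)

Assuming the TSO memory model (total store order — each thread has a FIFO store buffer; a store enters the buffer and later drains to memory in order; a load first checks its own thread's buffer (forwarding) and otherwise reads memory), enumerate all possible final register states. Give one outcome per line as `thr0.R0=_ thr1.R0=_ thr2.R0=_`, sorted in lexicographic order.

outcome vector order: (thr0.R0,thr1.R0,thr2.R0)
|TSO outcomes| = 6

thr0.R0=0 thr1.R0=1 thr2.R0=0
thr0.R0=0 thr1.R0=1 thr2.R0=1
thr0.R0=0 thr1.R0=2 thr2.R0=0
thr0.R0=0 thr1.R0=2 thr2.R0=1
thr0.R0=2 thr1.R0=1 thr2.R0=0
thr0.R0=2 thr1.R0=2 thr2.R0=0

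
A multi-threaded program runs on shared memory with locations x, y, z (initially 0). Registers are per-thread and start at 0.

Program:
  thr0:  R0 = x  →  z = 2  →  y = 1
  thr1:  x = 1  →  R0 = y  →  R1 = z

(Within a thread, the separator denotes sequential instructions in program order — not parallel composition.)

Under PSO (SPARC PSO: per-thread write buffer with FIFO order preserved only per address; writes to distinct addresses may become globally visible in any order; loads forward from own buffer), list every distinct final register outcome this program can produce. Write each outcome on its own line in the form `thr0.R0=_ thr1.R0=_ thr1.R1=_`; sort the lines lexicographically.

outcome vector order: (thr0.R0,thr1.R0,thr1.R1)
|PSO outcomes| = 8

thr0.R0=0 thr1.R0=0 thr1.R1=0
thr0.R0=0 thr1.R0=0 thr1.R1=2
thr0.R0=0 thr1.R0=1 thr1.R1=0
thr0.R0=0 thr1.R0=1 thr1.R1=2
thr0.R0=1 thr1.R0=0 thr1.R1=0
thr0.R0=1 thr1.R0=0 thr1.R1=2
thr0.R0=1 thr1.R0=1 thr1.R1=0
thr0.R0=1 thr1.R0=1 thr1.R1=2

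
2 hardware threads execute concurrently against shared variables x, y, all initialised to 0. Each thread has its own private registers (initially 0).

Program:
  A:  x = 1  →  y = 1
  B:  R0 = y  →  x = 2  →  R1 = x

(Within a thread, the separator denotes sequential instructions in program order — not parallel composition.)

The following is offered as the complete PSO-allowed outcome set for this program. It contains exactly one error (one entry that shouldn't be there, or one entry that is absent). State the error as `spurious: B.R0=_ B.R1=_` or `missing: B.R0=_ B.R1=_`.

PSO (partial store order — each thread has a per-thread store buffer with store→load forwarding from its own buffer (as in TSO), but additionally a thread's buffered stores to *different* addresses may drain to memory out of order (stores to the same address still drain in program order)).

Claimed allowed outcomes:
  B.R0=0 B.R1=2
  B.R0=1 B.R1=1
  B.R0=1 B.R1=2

outcome vector order: (B.R0,B.R1)
under PSO → <0 1>; <0 2>; <1 1>; <1 2>
PSO∖claimed = {<0 1>}

missing: B.R0=0 B.R1=1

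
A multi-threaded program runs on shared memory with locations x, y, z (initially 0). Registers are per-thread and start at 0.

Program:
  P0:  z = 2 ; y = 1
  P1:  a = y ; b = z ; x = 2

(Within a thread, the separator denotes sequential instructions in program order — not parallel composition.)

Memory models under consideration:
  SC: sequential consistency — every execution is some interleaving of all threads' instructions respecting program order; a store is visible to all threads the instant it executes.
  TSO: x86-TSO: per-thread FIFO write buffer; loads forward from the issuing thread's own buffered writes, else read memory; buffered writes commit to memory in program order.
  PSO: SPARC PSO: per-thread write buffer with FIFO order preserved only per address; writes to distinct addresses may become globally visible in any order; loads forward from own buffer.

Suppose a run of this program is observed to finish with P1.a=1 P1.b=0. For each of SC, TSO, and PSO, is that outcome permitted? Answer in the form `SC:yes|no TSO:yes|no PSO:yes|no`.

outcome vector order: (P1.a,P1.b)
under SC → (0,0); (0,2); (1,2)
under TSO → (0,0); (0,2); (1,2)
under PSO → (0,0); (0,2); (1,0); (1,2)
target (1,0) ∈ {PSO}

SC:no TSO:no PSO:yes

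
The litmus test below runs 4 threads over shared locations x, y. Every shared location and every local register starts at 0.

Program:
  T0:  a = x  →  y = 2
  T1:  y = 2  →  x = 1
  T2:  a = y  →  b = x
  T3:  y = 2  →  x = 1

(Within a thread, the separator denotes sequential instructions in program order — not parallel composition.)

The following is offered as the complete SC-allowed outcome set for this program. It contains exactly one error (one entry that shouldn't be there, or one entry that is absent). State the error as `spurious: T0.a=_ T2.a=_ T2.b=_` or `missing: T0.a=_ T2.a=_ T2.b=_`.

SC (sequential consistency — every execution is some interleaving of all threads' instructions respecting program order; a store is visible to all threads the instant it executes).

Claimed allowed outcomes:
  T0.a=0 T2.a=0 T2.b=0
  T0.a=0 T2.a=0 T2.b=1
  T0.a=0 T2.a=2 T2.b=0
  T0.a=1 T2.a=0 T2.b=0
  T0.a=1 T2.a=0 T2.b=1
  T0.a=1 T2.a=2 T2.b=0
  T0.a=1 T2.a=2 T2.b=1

outcome vector order: (T0.a,T2.a,T2.b)
SC (8): 000 001 020 021 100 101 120 121
SC∖claimed = {021}

missing: T0.a=0 T2.a=2 T2.b=1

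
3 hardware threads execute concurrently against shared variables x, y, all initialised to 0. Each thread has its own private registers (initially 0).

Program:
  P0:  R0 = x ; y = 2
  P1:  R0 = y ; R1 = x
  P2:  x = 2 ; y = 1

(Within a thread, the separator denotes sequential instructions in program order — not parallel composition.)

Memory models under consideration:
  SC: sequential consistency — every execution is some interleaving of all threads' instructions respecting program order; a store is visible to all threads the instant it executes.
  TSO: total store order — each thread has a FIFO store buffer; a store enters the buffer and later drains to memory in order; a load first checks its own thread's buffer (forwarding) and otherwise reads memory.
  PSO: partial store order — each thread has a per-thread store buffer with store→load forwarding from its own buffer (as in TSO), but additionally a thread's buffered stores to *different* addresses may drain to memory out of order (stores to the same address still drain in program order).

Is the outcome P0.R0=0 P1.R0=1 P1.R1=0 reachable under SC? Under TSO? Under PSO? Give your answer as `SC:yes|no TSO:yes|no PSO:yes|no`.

SC:no TSO:no PSO:yes

outcome vector order: (P0.R0,P1.R0,P1.R1)
SC (9): <0 0 0>; <0 0 2>; <0 1 2>; <0 2 0>; <0 2 2>; <2 0 0>; <2 0 2>; <2 1 2>; <2 2 2>
TSO (9): <0 0 0>; <0 0 2>; <0 1 2>; <0 2 0>; <0 2 2>; <2 0 0>; <2 0 2>; <2 1 2>; <2 2 2>
PSO (11): <0 0 0>; <0 0 2>; <0 1 0>; <0 1 2>; <0 2 0>; <0 2 2>; <2 0 0>; <2 0 2>; <2 1 0>; <2 1 2>; <2 2 2>
target <0 1 0> ∈ {PSO}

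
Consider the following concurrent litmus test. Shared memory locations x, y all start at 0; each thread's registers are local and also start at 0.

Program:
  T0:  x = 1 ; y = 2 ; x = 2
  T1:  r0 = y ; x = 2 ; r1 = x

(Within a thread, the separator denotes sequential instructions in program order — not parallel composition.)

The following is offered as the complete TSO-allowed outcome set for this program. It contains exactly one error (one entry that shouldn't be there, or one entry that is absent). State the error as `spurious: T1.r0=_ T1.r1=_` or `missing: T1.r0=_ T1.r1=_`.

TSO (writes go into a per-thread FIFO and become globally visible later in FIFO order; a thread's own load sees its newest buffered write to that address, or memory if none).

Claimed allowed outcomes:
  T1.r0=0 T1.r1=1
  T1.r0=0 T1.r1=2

outcome vector order: (T1.r0,T1.r1)
under TSO → (0,1), (0,2), (2,2)
TSO∖claimed = {(2,2)}

missing: T1.r0=2 T1.r1=2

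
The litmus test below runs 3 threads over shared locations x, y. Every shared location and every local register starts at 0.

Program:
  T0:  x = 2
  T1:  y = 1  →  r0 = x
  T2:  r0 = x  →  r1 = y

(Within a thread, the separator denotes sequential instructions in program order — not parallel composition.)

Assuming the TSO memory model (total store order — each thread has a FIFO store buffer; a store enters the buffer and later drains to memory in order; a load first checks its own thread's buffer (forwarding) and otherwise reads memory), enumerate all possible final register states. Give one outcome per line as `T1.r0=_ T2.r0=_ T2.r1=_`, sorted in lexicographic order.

T1.r0=0 T2.r0=0 T2.r1=0
T1.r0=0 T2.r0=0 T2.r1=1
T1.r0=0 T2.r0=2 T2.r1=0
T1.r0=0 T2.r0=2 T2.r1=1
T1.r0=2 T2.r0=0 T2.r1=0
T1.r0=2 T2.r0=0 T2.r1=1
T1.r0=2 T2.r0=2 T2.r1=0
T1.r0=2 T2.r0=2 T2.r1=1

outcome vector order: (T1.r0,T2.r0,T2.r1)
|TSO outcomes| = 8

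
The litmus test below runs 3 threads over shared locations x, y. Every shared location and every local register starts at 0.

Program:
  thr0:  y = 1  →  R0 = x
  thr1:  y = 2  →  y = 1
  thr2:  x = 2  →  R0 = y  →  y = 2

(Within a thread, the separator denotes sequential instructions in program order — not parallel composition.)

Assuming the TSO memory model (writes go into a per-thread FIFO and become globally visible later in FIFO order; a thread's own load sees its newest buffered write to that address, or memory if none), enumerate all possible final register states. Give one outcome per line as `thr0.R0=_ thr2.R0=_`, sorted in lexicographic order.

outcome vector order: (thr0.R0,thr2.R0)
|TSO outcomes| = 6

thr0.R0=0 thr2.R0=0
thr0.R0=0 thr2.R0=1
thr0.R0=0 thr2.R0=2
thr0.R0=2 thr2.R0=0
thr0.R0=2 thr2.R0=1
thr0.R0=2 thr2.R0=2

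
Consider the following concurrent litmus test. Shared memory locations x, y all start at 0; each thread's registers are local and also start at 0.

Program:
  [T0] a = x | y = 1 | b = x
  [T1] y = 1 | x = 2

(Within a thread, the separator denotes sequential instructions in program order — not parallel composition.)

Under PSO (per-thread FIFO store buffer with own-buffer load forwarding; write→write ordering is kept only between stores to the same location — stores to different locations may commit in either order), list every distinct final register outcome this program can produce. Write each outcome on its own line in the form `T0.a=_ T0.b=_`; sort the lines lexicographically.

outcome vector order: (T0.a,T0.b)
|PSO outcomes| = 3

T0.a=0 T0.b=0
T0.a=0 T0.b=2
T0.a=2 T0.b=2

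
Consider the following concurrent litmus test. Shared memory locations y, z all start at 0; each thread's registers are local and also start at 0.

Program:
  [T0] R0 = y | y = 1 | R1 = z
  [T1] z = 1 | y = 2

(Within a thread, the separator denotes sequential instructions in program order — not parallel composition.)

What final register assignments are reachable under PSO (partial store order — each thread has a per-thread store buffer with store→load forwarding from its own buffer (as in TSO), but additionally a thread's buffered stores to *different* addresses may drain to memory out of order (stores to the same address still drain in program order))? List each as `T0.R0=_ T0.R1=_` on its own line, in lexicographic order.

T0.R0=0 T0.R1=0
T0.R0=0 T0.R1=1
T0.R0=2 T0.R1=0
T0.R0=2 T0.R1=1

outcome vector order: (T0.R0,T0.R1)
|PSO outcomes| = 4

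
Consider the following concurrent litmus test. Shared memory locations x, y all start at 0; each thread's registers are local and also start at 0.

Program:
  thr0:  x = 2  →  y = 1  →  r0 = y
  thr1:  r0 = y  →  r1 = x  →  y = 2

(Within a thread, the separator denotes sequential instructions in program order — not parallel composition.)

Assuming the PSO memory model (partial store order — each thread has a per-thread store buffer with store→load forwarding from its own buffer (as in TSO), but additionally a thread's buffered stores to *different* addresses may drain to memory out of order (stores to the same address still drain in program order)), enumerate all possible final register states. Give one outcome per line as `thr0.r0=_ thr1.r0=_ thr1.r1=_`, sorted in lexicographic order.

outcome vector order: (thr0.r0,thr1.r0,thr1.r1)
|PSO outcomes| = 8

thr0.r0=1 thr1.r0=0 thr1.r1=0
thr0.r0=1 thr1.r0=0 thr1.r1=2
thr0.r0=1 thr1.r0=1 thr1.r1=0
thr0.r0=1 thr1.r0=1 thr1.r1=2
thr0.r0=2 thr1.r0=0 thr1.r1=0
thr0.r0=2 thr1.r0=0 thr1.r1=2
thr0.r0=2 thr1.r0=1 thr1.r1=0
thr0.r0=2 thr1.r0=1 thr1.r1=2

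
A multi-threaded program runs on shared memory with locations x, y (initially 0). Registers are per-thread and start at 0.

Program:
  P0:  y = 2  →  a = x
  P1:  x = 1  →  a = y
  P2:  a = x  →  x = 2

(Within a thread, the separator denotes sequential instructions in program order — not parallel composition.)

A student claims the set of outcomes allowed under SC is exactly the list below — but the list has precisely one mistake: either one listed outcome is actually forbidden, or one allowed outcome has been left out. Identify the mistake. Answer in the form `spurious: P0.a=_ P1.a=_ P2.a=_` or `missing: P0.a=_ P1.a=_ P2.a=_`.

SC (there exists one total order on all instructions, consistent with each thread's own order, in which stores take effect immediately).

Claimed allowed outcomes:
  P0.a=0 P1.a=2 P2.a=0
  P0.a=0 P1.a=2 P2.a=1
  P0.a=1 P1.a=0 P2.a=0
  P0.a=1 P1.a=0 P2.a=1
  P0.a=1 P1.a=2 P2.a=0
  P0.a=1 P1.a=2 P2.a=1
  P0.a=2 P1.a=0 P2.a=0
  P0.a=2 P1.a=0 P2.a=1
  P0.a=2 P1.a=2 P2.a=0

missing: P0.a=2 P1.a=2 P2.a=1

outcome vector order: (P0.a,P1.a,P2.a)
under SC → 020 021 100 101 120 121 200 201 220 221
SC∖claimed = {221}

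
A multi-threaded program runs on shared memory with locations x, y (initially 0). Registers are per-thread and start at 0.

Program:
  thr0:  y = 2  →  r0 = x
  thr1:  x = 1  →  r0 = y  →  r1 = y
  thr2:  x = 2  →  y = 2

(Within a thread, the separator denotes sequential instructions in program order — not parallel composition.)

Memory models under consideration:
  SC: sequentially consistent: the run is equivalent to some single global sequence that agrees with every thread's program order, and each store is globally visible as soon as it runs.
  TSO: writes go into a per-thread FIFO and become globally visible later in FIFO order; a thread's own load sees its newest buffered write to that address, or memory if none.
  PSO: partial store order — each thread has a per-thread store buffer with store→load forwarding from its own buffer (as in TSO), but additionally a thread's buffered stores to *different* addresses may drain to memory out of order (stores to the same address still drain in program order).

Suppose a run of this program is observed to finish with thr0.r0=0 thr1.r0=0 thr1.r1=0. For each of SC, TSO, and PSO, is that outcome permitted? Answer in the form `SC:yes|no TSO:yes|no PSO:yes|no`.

SC:no TSO:yes PSO:yes

outcome vector order: (thr0.r0,thr1.r0,thr1.r1)
SC: 7 outcomes — {0/2/2; 1/0/0; 1/0/2; 1/2/2; 2/0/0; 2/0/2; 2/2/2}
TSO: 9 outcomes — {0/0/0; 0/0/2; 0/2/2; 1/0/0; 1/0/2; 1/2/2; 2/0/0; 2/0/2; 2/2/2}
PSO: 9 outcomes — {0/0/0; 0/0/2; 0/2/2; 1/0/0; 1/0/2; 1/2/2; 2/0/0; 2/0/2; 2/2/2}
target 0/0/0 ∈ {TSO,PSO}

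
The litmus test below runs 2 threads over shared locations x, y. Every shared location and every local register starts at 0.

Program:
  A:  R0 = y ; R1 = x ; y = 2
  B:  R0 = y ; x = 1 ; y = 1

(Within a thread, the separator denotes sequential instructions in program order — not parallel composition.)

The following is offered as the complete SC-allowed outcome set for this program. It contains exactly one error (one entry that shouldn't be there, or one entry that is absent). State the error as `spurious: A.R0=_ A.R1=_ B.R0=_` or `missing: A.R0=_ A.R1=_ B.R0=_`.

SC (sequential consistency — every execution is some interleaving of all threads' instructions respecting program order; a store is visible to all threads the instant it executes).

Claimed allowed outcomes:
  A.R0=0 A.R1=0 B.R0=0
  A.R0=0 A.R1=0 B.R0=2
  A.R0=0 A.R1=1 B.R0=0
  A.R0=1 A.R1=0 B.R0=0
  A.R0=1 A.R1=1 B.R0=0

outcome vector order: (A.R0,A.R1,B.R0)
SC: 4 outcomes — {(0,0,0) (0,0,2) (0,1,0) (1,1,0)}
claimed∖SC = {(1,0,0)}

spurious: A.R0=1 A.R1=0 B.R0=0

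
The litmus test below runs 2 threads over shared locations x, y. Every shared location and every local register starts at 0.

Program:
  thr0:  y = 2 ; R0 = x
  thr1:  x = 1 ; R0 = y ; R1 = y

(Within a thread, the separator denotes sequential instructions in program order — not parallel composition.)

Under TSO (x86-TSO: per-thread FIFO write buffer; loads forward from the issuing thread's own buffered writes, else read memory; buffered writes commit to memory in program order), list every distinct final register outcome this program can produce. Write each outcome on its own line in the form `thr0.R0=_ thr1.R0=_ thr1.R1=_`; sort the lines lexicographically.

outcome vector order: (thr0.R0,thr1.R0,thr1.R1)
|TSO outcomes| = 6

thr0.R0=0 thr1.R0=0 thr1.R1=0
thr0.R0=0 thr1.R0=0 thr1.R1=2
thr0.R0=0 thr1.R0=2 thr1.R1=2
thr0.R0=1 thr1.R0=0 thr1.R1=0
thr0.R0=1 thr1.R0=0 thr1.R1=2
thr0.R0=1 thr1.R0=2 thr1.R1=2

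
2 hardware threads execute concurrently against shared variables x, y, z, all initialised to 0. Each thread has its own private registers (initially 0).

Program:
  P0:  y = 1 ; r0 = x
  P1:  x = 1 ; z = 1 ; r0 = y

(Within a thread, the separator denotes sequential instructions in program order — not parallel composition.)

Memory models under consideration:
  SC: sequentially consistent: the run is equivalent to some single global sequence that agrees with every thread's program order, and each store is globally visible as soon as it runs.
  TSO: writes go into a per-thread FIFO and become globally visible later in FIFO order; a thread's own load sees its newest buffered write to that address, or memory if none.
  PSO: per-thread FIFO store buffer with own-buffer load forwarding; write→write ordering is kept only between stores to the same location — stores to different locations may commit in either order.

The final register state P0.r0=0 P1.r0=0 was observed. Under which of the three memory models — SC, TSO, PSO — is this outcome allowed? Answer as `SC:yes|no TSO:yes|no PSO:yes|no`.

outcome vector order: (P0.r0,P1.r0)
[SC] allowed = {01, 10, 11}
[TSO] allowed = {00, 01, 10, 11}
[PSO] allowed = {00, 01, 10, 11}
target 00 ∈ {TSO,PSO}

SC:no TSO:yes PSO:yes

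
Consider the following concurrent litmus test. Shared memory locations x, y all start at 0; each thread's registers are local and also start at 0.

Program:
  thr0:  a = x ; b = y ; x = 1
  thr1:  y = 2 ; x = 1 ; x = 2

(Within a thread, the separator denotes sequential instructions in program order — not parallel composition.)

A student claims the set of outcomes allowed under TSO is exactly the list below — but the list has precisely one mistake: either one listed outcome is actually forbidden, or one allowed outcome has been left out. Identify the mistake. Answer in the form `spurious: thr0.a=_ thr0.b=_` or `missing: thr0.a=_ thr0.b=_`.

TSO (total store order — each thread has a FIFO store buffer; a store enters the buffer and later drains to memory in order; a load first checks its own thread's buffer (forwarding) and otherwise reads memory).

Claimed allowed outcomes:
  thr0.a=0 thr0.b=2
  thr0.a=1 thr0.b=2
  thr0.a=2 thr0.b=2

missing: thr0.a=0 thr0.b=0

outcome vector order: (thr0.a,thr0.b)
TSO: 4 outcomes — {00; 02; 12; 22}
TSO∖claimed = {00}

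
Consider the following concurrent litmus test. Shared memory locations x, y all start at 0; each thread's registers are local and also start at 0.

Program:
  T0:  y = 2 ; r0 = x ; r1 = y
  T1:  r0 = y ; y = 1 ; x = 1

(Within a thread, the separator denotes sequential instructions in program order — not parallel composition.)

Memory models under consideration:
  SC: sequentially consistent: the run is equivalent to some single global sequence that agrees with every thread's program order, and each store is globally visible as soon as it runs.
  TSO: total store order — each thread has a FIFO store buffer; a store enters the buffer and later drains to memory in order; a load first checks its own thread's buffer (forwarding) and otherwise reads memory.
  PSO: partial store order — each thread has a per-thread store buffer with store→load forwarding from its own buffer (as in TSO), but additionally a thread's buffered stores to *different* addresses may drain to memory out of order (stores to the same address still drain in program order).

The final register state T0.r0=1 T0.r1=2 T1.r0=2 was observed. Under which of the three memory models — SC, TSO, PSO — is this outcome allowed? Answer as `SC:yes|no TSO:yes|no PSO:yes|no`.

outcome vector order: (T0.r0,T0.r1,T1.r0)
SC (7): 0/1/0, 0/1/2, 0/2/0, 0/2/2, 1/1/0, 1/1/2, 1/2/0
TSO (7): 0/1/0, 0/1/2, 0/2/0, 0/2/2, 1/1/0, 1/1/2, 1/2/0
PSO (8): 0/1/0, 0/1/2, 0/2/0, 0/2/2, 1/1/0, 1/1/2, 1/2/0, 1/2/2
target 1/2/2 ∈ {PSO}

SC:no TSO:no PSO:yes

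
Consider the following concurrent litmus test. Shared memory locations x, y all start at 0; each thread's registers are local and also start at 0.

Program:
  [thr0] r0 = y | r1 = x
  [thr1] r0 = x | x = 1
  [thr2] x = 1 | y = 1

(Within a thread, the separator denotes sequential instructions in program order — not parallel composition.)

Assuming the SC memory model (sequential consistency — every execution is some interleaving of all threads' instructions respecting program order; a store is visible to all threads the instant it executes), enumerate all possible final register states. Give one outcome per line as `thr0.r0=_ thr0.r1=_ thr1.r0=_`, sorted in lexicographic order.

outcome vector order: (thr0.r0,thr0.r1,thr1.r0)
|SC outcomes| = 6

thr0.r0=0 thr0.r1=0 thr1.r0=0
thr0.r0=0 thr0.r1=0 thr1.r0=1
thr0.r0=0 thr0.r1=1 thr1.r0=0
thr0.r0=0 thr0.r1=1 thr1.r0=1
thr0.r0=1 thr0.r1=1 thr1.r0=0
thr0.r0=1 thr0.r1=1 thr1.r0=1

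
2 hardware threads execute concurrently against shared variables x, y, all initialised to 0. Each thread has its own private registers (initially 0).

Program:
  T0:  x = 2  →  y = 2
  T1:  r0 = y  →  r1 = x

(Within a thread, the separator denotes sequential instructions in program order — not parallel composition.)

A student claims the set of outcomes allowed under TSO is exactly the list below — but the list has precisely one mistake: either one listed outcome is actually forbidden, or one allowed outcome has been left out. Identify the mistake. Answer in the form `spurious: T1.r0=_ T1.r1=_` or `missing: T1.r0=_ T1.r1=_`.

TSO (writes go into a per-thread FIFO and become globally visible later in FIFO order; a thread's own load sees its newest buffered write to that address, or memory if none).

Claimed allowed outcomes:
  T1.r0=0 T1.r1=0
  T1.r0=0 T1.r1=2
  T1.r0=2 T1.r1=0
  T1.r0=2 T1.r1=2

outcome vector order: (T1.r0,T1.r1)
[TSO] allowed = {0/0; 0/2; 2/2}
claimed∖TSO = {2/0}

spurious: T1.r0=2 T1.r1=0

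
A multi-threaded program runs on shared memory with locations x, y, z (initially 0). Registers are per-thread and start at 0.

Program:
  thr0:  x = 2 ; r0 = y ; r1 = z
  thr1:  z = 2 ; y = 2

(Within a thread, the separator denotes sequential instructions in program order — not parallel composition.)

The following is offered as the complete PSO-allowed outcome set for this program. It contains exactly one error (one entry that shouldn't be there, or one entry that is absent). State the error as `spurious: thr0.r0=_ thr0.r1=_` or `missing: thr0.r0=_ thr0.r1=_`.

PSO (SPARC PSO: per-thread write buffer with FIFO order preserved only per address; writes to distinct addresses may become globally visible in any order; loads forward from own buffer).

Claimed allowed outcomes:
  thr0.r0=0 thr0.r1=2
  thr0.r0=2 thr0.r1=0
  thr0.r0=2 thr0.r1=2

missing: thr0.r0=0 thr0.r1=0

outcome vector order: (thr0.r0,thr0.r1)
under PSO → 00 02 20 22
PSO∖claimed = {00}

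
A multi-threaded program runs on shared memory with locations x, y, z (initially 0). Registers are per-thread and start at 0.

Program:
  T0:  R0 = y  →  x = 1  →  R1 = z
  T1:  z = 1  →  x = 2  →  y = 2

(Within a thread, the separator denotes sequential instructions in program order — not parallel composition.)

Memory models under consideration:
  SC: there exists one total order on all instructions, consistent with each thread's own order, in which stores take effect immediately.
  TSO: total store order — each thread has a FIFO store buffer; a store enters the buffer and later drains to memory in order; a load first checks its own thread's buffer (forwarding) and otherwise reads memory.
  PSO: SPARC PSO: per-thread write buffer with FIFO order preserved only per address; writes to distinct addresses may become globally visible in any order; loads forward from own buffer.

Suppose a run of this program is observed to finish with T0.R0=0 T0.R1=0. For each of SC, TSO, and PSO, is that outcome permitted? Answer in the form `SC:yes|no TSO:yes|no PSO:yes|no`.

SC:yes TSO:yes PSO:yes

outcome vector order: (T0.R0,T0.R1)
SC: 3 outcomes — {0/0 0/1 2/1}
TSO: 3 outcomes — {0/0 0/1 2/1}
PSO: 4 outcomes — {0/0 0/1 2/0 2/1}
target 0/0 ∈ {SC,TSO,PSO}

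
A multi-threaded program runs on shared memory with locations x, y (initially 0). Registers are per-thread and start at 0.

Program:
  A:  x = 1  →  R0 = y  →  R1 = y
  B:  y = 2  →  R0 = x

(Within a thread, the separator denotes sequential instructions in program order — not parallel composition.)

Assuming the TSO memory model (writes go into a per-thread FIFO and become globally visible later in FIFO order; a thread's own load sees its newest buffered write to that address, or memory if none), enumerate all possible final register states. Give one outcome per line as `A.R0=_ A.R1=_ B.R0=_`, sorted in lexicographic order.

A.R0=0 A.R1=0 B.R0=0
A.R0=0 A.R1=0 B.R0=1
A.R0=0 A.R1=2 B.R0=0
A.R0=0 A.R1=2 B.R0=1
A.R0=2 A.R1=2 B.R0=0
A.R0=2 A.R1=2 B.R0=1

outcome vector order: (A.R0,A.R1,B.R0)
|TSO outcomes| = 6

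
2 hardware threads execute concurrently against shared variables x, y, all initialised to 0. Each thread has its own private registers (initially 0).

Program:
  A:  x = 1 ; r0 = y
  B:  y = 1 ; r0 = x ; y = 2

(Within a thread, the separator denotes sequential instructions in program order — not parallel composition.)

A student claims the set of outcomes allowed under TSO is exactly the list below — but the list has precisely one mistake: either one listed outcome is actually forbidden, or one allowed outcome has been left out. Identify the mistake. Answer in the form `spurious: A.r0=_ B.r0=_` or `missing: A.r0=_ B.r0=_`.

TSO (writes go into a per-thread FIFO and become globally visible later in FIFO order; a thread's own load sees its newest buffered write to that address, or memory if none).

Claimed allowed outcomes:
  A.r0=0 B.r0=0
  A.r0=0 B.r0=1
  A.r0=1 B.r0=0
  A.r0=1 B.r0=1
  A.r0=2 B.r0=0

outcome vector order: (A.r0,B.r0)
TSO: 6 outcomes — {(0,0); (0,1); (1,0); (1,1); (2,0); (2,1)}
TSO∖claimed = {(2,1)}

missing: A.r0=2 B.r0=1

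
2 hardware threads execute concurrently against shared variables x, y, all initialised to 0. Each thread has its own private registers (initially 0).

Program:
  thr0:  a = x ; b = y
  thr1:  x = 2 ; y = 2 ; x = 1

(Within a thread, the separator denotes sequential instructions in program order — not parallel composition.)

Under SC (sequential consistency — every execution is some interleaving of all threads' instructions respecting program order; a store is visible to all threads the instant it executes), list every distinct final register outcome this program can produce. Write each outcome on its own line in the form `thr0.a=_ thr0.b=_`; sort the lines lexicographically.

thr0.a=0 thr0.b=0
thr0.a=0 thr0.b=2
thr0.a=1 thr0.b=2
thr0.a=2 thr0.b=0
thr0.a=2 thr0.b=2

outcome vector order: (thr0.a,thr0.b)
|SC outcomes| = 5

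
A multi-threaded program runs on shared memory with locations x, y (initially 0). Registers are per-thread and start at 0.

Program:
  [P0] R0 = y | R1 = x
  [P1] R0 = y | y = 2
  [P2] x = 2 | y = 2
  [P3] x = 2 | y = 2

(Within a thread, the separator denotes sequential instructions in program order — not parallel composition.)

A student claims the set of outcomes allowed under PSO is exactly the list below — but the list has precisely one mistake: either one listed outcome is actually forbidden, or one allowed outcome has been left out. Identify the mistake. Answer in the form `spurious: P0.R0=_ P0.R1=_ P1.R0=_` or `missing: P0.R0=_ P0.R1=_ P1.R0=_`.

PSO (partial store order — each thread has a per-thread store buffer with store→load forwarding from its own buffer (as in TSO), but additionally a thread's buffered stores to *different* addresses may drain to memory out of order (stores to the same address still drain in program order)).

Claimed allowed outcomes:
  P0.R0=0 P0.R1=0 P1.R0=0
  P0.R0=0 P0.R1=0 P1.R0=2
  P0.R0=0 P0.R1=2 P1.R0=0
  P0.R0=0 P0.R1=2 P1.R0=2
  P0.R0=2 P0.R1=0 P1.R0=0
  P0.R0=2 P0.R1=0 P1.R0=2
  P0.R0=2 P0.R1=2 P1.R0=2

missing: P0.R0=2 P0.R1=2 P1.R0=0

outcome vector order: (P0.R0,P0.R1,P1.R0)
under PSO → (0,0,0) (0,0,2) (0,2,0) (0,2,2) (2,0,0) (2,0,2) (2,2,0) (2,2,2)
PSO∖claimed = {(2,2,0)}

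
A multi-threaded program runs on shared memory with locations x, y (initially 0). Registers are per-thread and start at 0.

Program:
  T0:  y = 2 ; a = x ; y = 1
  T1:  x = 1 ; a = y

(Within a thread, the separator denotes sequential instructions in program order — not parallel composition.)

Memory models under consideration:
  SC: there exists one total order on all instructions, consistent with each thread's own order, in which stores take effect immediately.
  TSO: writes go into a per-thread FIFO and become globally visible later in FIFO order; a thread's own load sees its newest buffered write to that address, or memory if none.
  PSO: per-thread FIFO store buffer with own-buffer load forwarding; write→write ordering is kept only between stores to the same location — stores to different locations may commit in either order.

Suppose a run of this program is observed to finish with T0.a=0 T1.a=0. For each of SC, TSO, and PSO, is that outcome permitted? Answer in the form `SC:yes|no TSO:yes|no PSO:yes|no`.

outcome vector order: (T0.a,T1.a)
SC (5): (0,1); (0,2); (1,0); (1,1); (1,2)
TSO (6): (0,0); (0,1); (0,2); (1,0); (1,1); (1,2)
PSO (6): (0,0); (0,1); (0,2); (1,0); (1,1); (1,2)
target (0,0) ∈ {TSO,PSO}

SC:no TSO:yes PSO:yes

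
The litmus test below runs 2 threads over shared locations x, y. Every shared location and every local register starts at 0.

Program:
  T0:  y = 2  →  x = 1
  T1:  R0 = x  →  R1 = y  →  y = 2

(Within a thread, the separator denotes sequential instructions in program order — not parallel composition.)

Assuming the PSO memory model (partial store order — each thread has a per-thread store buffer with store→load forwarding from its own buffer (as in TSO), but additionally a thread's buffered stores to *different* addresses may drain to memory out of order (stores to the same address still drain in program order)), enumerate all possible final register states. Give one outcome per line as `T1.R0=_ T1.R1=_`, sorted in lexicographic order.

outcome vector order: (T1.R0,T1.R1)
|PSO outcomes| = 4

T1.R0=0 T1.R1=0
T1.R0=0 T1.R1=2
T1.R0=1 T1.R1=0
T1.R0=1 T1.R1=2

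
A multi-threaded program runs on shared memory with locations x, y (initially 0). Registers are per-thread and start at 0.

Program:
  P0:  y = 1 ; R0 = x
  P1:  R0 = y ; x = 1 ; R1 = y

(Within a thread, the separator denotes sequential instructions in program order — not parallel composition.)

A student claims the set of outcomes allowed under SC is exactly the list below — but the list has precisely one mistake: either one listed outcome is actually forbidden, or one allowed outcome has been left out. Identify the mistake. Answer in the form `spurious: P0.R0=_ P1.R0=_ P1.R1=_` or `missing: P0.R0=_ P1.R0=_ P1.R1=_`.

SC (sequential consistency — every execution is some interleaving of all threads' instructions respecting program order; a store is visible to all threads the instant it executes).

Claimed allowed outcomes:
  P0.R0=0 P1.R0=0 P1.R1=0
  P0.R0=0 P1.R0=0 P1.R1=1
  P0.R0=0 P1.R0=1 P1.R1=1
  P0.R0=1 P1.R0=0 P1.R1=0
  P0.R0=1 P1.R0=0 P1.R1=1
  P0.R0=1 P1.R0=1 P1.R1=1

spurious: P0.R0=0 P1.R0=0 P1.R1=0

outcome vector order: (P0.R0,P1.R0,P1.R1)
SC (5): 0/0/1; 0/1/1; 1/0/0; 1/0/1; 1/1/1
claimed∖SC = {0/0/0}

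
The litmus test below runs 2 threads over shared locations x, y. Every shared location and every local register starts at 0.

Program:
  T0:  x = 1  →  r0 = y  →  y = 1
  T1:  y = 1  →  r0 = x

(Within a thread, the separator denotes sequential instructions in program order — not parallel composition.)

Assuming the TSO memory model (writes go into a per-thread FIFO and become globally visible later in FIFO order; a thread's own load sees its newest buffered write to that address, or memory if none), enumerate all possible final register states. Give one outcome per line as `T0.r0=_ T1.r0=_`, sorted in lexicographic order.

T0.r0=0 T1.r0=0
T0.r0=0 T1.r0=1
T0.r0=1 T1.r0=0
T0.r0=1 T1.r0=1

outcome vector order: (T0.r0,T1.r0)
|TSO outcomes| = 4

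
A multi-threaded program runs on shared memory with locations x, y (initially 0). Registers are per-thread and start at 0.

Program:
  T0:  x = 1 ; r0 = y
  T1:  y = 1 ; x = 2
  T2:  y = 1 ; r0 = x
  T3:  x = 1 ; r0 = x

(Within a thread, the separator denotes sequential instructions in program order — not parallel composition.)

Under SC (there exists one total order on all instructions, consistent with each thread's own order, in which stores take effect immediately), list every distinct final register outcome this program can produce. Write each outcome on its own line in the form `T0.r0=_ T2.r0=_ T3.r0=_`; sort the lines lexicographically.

outcome vector order: (T0.r0,T2.r0,T3.r0)
|SC outcomes| = 10

T0.r0=0 T2.r0=1 T3.r0=1
T0.r0=0 T2.r0=1 T3.r0=2
T0.r0=0 T2.r0=2 T3.r0=1
T0.r0=0 T2.r0=2 T3.r0=2
T0.r0=1 T2.r0=0 T3.r0=1
T0.r0=1 T2.r0=0 T3.r0=2
T0.r0=1 T2.r0=1 T3.r0=1
T0.r0=1 T2.r0=1 T3.r0=2
T0.r0=1 T2.r0=2 T3.r0=1
T0.r0=1 T2.r0=2 T3.r0=2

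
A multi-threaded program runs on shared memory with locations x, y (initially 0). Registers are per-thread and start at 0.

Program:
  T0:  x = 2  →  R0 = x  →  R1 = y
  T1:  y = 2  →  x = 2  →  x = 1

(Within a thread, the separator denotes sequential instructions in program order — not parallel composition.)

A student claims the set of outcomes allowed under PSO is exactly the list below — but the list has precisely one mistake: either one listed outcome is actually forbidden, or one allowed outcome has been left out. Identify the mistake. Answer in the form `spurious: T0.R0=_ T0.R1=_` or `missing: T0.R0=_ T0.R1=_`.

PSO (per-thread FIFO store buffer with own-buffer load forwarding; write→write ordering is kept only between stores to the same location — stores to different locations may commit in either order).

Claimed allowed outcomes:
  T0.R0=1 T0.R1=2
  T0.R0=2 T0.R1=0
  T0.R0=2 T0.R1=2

missing: T0.R0=1 T0.R1=0

outcome vector order: (T0.R0,T0.R1)
PSO (4): <1 0>, <1 2>, <2 0>, <2 2>
PSO∖claimed = {<1 0>}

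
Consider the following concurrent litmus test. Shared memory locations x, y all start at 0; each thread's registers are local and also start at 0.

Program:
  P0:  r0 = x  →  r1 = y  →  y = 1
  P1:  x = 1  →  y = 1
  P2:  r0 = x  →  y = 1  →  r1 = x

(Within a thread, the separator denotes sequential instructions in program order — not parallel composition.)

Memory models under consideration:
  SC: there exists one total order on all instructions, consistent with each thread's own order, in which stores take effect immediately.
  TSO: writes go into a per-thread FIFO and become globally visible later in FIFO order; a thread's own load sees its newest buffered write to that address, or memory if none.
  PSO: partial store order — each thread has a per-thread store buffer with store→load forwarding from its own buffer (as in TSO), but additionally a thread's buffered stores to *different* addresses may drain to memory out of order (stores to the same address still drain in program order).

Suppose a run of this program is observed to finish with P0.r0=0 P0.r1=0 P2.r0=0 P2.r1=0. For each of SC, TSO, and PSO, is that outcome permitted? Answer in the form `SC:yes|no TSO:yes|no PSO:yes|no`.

SC:yes TSO:yes PSO:yes

outcome vector order: (P0.r0,P0.r1,P2.r0,P2.r1)
under SC → 0000 0001 0011 0100 0101 0111 1001 1011 1100 1101 1111
under TSO → 0000 0001 0011 0100 0101 0111 1000 1001 1011 1100 1101 1111
under PSO → 0000 0001 0011 0100 0101 0111 1000 1001 1011 1100 1101 1111
target 0000 ∈ {SC,TSO,PSO}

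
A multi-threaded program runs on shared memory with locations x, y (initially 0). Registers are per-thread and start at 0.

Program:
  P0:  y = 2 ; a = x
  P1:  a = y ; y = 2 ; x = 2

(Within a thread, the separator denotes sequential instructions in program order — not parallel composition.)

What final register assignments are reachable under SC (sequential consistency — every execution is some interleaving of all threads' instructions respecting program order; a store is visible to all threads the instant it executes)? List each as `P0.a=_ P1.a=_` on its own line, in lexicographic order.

P0.a=0 P1.a=0
P0.a=0 P1.a=2
P0.a=2 P1.a=0
P0.a=2 P1.a=2

outcome vector order: (P0.a,P1.a)
|SC outcomes| = 4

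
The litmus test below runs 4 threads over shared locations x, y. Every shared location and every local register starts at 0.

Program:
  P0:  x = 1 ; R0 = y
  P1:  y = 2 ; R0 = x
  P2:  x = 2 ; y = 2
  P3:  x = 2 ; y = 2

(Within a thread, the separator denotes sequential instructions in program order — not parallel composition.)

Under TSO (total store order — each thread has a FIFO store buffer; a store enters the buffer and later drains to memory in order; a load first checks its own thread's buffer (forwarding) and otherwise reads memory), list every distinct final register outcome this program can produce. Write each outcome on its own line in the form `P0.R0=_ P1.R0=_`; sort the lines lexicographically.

P0.R0=0 P1.R0=0
P0.R0=0 P1.R0=1
P0.R0=0 P1.R0=2
P0.R0=2 P1.R0=0
P0.R0=2 P1.R0=1
P0.R0=2 P1.R0=2

outcome vector order: (P0.R0,P1.R0)
|TSO outcomes| = 6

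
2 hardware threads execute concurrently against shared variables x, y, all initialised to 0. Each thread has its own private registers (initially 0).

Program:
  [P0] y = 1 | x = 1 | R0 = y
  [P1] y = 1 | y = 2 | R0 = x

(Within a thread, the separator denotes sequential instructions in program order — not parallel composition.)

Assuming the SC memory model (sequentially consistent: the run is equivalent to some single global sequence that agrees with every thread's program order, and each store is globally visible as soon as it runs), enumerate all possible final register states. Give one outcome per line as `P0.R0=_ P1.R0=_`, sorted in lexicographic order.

outcome vector order: (P0.R0,P1.R0)
|SC outcomes| = 4

P0.R0=1 P1.R0=0
P0.R0=1 P1.R0=1
P0.R0=2 P1.R0=0
P0.R0=2 P1.R0=1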